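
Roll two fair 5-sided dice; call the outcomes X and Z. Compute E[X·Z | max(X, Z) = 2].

Outcomes with max(X, Z) = 2: (1,2), (2,1), (2,2), each with probability 1/25.
E[X·Z | max(X, Z) = 2] = (2 + 2 + 4) / 3 = 8/3.

8/3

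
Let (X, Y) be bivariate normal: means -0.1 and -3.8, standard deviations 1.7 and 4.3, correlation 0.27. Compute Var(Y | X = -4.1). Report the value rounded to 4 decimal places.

17.1421

Var(Y | X=x) = (1 − ρ²)·σ_Y².
Var(Y | X=-4.1) = (4.3)²·(1 − (0.27)²) = 18.49·0.9271 = 17.1421.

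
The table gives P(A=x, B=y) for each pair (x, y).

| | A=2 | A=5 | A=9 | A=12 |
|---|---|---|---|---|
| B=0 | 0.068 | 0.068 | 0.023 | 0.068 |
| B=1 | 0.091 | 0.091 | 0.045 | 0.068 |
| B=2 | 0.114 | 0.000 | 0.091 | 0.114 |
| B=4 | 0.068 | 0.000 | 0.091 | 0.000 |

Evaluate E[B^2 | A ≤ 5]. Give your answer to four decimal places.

P(A ≤ 5) = 0.500.
Summing B^2·P(A=x,B=y) over the conditioning event gives 1.726.
E[B^2 | A ≤ 5] = (1.726) / (0.500) = 3.4520.

3.4520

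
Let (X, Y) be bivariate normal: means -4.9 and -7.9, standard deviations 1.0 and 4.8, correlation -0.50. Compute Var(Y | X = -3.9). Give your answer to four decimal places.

The conditional variance in a bivariate normal is σ_Y²(1 − ρ²), independent of x.
Var(Y | X=-3.9) = (4.8)²·(1 − (-0.50)²) = 23.04·0.75 = 17.2800.

17.2800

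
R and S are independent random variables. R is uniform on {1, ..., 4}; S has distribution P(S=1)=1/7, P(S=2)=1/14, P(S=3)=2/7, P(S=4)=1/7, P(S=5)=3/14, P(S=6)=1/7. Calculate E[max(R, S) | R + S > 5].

P(R + S > 5) = 5/8.
Summing max(R,S)·P(x,y) over outcomes with R + S > 5 gives 41/14.
E[max(R, S) | R + S > 5] = (41/14) / (5/8) = 164/35.

164/35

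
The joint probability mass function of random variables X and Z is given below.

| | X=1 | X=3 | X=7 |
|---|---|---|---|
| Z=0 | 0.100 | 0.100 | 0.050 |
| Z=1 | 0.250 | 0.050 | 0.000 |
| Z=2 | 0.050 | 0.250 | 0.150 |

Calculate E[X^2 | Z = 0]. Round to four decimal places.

P(Z = 0) = 0.250.
Σ X^2·P over the event = 1·(0.100) + 9·(0.100) + 49·(0.050) = 3.450.
E[X^2 | Z = 0] = (3.450) / (0.250) = 13.8000.

13.8000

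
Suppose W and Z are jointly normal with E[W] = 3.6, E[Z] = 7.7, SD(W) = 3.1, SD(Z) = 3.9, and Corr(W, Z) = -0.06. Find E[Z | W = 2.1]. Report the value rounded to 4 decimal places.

7.8132

The regression of Z on W has slope ρ·σ_Z/σ_W and passes through (μ_W, μ_Z).
E[Z | W=2.1] = 7.7 + (-0.06)·(3.9/3.1)·(2.1 − (3.6)) = 7.7 + (-0.075484)·(-1.5) = 7.8132.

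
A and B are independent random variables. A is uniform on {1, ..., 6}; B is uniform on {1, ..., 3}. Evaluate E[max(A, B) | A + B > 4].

9/2

P(A + B > 4) = 2/3.
Summing max(A,B)·P(x,y) over outcomes with A + B > 4 gives 3.
E[max(A, B) | A + B > 4] = (3) / (2/3) = 9/2.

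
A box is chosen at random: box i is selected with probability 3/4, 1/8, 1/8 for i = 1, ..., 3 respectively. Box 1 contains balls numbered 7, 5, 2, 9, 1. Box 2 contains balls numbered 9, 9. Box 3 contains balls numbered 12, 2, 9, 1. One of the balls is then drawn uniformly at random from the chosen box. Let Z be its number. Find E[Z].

E[Z | box 1] = (7+5+2+9+1)/5 = 24/5.
E[Z | box 2] = (9+9)/2 = 9.
E[Z | box 3] = (12+2+9+1)/4 = 6.
By the law of total expectation,
E[Z] = (3/4)·(24/5) + (1/8)·(9) + (1/8)·(6) = 219/40.

219/40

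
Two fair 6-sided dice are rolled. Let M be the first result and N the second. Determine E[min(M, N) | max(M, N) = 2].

P(max(M, N) = 2) = 1/12.
Summing min(M,N)·P(x,y) over outcomes with max(M, N) = 2 gives 1/9.
E[min(M, N) | max(M, N) = 2] = (1/9) / (1/12) = 4/3.

4/3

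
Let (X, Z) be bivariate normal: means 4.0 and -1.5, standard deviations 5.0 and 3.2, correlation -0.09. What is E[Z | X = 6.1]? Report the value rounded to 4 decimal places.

-1.6210

For a bivariate normal, E[Z | X=x] = μ_Z + ρ·(σ_Z/σ_X)·(x − μ_X).
E[Z | X=6.1] = -1.5 + (-0.09)·(3.2/5.0)·(6.1 − (4.0)) = -1.5 + (-0.0576)·(2.1) = -1.6210.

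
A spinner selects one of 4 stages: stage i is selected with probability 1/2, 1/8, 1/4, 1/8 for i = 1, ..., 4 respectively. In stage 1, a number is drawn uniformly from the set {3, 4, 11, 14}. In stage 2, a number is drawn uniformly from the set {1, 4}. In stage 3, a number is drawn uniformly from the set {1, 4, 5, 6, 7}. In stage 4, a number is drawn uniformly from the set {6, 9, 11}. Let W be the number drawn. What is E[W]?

1571/240

E[W | stage 1] = (3+4+11+14)/4 = 8.
E[W | stage 2] = (1+4)/2 = 5/2.
E[W | stage 3] = (1+4+5+6+7)/5 = 23/5.
E[W | stage 4] = (6+9+11)/3 = 26/3.
By the law of total expectation,
E[W] = (1/2)·(8) + (1/8)·(5/2) + (1/4)·(23/5) + (1/8)·(26/3) = 1571/240.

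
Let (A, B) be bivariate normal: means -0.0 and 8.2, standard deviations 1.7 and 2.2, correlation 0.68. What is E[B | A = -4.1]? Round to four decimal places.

4.5920

For a bivariate normal, E[B | A=x] = μ_B + ρ·(σ_B/σ_A)·(x − μ_A).
E[B | A=-4.1] = 8.2 + (0.68)·(2.2/1.7)·(-4.1 − (-0.0)) = 8.2 + (0.88)·(-4.1) = 4.5920.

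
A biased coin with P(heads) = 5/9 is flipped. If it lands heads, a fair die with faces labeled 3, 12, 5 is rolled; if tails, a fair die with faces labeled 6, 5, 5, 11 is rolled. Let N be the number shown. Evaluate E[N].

181/27

E[N | heads] = (3+12+5)/3 = 20/3.
E[N | tails] = (6+5+5+11)/4 = 27/4.
By the law of total expectation,
E[N] = (5/9)·(20/3) + (4/9)·(27/4) = 181/27.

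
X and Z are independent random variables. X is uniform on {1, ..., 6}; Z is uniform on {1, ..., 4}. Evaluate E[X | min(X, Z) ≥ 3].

P(min(X, Z) ≥ 3) = 1/3.
Summing X·P(x,y) over outcomes with min(X, Z) ≥ 3 gives 3/2.
E[X | min(X, Z) ≥ 3] = (3/2) / (1/3) = 9/2.

9/2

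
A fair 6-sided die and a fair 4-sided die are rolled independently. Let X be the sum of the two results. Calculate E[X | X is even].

6

P(X is even) = 1/2.
Σ over the event: 2·1/24 + 4·1/8 + 6·1/6 + 8·1/8 + 10·1/24 = 3.
E[X | X is even] = (3) / (1/2) = 6.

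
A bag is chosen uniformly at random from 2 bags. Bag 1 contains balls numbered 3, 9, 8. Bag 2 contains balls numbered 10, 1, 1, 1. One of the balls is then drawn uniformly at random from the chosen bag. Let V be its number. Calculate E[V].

119/24

E[V | bag 1] = (3+9+8)/3 = 20/3.
E[V | bag 2] = (10+1+1+1)/4 = 13/4.
By the law of total expectation,
E[V] = (1/2)·(20/3) + (1/2)·(13/4) = 119/24.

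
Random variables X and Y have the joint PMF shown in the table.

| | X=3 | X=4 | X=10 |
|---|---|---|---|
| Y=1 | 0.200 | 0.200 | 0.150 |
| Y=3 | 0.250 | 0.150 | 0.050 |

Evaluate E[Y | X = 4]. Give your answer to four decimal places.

1.8571

P(X = 4) = 0.350.
Σ Y·P over the event = 1·(0.200) + 3·(0.150) = 0.650.
E[Y | X = 4] = (0.650) / (0.350) = 1.8571.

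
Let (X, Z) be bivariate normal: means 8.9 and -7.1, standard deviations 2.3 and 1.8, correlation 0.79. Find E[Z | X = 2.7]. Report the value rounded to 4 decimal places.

-10.9332

E[Z | X=x] = μ_Z + ρ(σ_Z/σ_X)(x − μ_X) for jointly normal variables.
E[Z | X=2.7] = -7.1 + (0.79)·(1.8/2.3)·(2.7 − (8.9)) = -7.1 + (0.61826)·(-6.2) = -10.9332.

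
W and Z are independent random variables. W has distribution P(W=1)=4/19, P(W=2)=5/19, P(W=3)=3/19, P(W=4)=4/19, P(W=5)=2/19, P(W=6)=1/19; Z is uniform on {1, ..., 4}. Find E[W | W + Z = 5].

P(W + Z = 5) = 4/19.
Summing W·P(x,y) over outcomes with W + Z = 5 gives 39/76.
E[W | W + Z = 5] = (39/76) / (4/19) = 39/16.

39/16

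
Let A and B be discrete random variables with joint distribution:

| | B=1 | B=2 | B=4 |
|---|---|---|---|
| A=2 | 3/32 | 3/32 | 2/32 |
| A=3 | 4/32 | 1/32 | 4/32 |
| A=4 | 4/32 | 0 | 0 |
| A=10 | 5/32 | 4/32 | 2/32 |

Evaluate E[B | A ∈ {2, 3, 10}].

15/7

P(A ∈ {2, 3, 10}) = 7/8.
Summing B·P(A=x,B=y) over the conditioning event gives 15/8.
E[B | A ∈ {2, 3, 10}] = (15/8) / (7/8) = 15/7.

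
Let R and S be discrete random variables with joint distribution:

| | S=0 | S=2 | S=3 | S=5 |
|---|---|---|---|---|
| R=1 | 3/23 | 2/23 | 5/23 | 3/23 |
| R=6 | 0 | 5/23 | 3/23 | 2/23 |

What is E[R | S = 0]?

1

P(S = 0) = 3/23.
Σ R·P over the event = 1·(3/23) = 3/23.
E[R | S = 0] = (3/23) / (3/23) = 1.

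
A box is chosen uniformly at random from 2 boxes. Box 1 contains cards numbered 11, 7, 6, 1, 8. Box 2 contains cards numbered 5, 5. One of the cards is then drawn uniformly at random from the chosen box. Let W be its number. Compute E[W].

29/5

E[W | box 1] = (11+7+6+1+8)/5 = 33/5.
E[W | box 2] = (5+5)/2 = 5.
By the law of total expectation,
E[W] = (1/2)·(33/5) + (1/2)·(5) = 29/5.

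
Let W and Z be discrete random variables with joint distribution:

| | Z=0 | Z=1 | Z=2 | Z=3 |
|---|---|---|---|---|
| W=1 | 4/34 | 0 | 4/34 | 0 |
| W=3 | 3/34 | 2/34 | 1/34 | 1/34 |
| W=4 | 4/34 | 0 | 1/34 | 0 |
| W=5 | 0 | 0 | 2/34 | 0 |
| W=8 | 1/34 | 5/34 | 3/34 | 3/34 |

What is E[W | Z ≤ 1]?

83/19

P(Z ≤ 1) = 19/34.
Σ W·P over the event = 1·(4/34) + 3·(3/34) + 3·(2/34) + 4·(4/34) + 8·(1/34) + 8·(5/34) = 83/34.
E[W | Z ≤ 1] = (83/34) / (19/34) = 83/19.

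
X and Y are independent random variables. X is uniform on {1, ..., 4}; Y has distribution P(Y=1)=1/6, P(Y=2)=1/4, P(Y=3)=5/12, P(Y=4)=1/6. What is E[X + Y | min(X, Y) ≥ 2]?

P(min(X, Y) ≥ 2) = 5/8.
Summing (X+Y)·P(x,y) over outcomes with min(X, Y) ≥ 2 gives 59/16.
E[X + Y | min(X, Y) ≥ 2] = (59/16) / (5/8) = 59/10.

59/10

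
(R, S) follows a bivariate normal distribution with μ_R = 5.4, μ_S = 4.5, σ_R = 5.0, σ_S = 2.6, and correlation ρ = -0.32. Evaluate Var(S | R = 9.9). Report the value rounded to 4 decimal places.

For a bivariate normal, Var(S | R=x) = σ_S²(1 − ρ²).
Var(S | R=9.9) = (2.6)²·(1 − (-0.32)²) = 6.76·0.8976 = 6.0678.

6.0678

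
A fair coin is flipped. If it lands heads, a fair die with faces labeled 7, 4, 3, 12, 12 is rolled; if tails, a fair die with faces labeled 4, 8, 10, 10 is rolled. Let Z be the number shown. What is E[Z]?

E[Z | heads] = (7+4+3+12+12)/5 = 38/5.
E[Z | tails] = (4+8+10+10)/4 = 8.
By the law of total expectation,
E[Z] = (1/2)·(38/5) + (1/2)·(8) = 39/5.

39/5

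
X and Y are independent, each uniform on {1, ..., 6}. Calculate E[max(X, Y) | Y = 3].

4

P(Y = 3) = 1/6.
Summing max(X,Y)·P(x,y) over outcomes with Y = 3 gives 2/3.
E[max(X, Y) | Y = 3] = (2/3) / (1/6) = 4.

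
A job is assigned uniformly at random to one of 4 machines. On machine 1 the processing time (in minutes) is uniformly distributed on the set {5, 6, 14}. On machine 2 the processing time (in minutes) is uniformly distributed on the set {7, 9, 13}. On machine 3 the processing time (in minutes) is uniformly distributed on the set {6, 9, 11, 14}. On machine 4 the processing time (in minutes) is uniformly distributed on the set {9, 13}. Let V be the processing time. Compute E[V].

E[V | machine 1] = (5+6+14)/3 = 25/3.
E[V | machine 2] = (7+9+13)/3 = 29/3.
E[V | machine 3] = (6+9+11+14)/4 = 10.
E[V | machine 4] = (9+13)/2 = 11.
By the law of total expectation,
E[V] = (1/4)·(25/3) + (1/4)·(29/3) + (1/4)·(10) + (1/4)·(11) = 39/4.

39/4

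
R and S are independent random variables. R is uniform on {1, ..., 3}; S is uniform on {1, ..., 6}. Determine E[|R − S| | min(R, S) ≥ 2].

17/10

Outcomes with min(R, S) ≥ 2: (2,2), (2,3), (2,4), (2,5), (2,6), (3,2), (3,3), (3,4), (3,5), (3,6), each with probability 1/18.
E[|R − S| | min(R, S) ≥ 2] = (0 + 1 + 2 + 3 + 4 + 1 + 0 + 1 + 2 + 3) / 10 = 17/10.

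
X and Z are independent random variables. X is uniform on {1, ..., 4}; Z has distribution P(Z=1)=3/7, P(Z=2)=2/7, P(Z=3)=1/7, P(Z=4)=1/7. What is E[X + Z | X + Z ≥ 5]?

P(X + Z ≥ 5) = 1/2.
Summing (X+Z)·P(x,y) over outcomes with X + Z ≥ 5 gives 81/28.
E[X + Z | X + Z ≥ 5] = (81/28) / (1/2) = 81/14.

81/14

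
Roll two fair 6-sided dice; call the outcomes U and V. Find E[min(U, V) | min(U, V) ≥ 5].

21/4

Outcomes with min(U, V) ≥ 5: (5,5), (5,6), (6,5), (6,6), each with probability 1/36.
E[min(U, V) | min(U, V) ≥ 5] = (5 + 5 + 5 + 6) / 4 = 21/4.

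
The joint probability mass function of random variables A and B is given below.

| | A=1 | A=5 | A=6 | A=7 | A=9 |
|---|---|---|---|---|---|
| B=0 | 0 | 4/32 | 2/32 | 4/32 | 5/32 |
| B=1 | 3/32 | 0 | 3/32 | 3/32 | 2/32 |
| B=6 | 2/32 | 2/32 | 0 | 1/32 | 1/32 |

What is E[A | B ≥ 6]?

14/3

P(B ≥ 6) = 3/16.
Σ A·P over the event = 1·(2/32) + 5·(2/32) + 7·(1/32) + 9·(1/32) = 7/8.
E[A | B ≥ 6] = (7/8) / (3/16) = 14/3.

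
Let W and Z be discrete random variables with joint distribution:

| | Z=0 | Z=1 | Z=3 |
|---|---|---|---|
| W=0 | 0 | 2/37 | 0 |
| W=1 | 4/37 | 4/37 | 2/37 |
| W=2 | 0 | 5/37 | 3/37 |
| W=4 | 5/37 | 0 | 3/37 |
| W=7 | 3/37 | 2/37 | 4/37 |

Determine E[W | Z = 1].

28/13

P(Z = 1) = 13/37.
Summing W·P(W=x,Z=y) over the conditioning event gives 28/37.
E[W | Z = 1] = (28/37) / (13/37) = 28/13.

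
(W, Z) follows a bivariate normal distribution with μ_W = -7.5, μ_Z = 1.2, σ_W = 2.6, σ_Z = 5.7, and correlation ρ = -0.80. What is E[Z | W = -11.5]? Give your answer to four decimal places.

8.2154

For a bivariate normal, E[Z | W=x] = μ_Z + ρ·(σ_Z/σ_W)·(x − μ_W).
E[Z | W=-11.5] = 1.2 + (-0.80)·(5.7/2.6)·(-11.5 − (-7.5)) = 1.2 + (-1.75385)·(-4) = 8.2154.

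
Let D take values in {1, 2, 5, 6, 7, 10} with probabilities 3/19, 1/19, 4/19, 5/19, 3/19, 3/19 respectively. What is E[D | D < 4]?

P(D < 4) = 4/19.
Σ over the event: 1·3/19 + 2·1/19 = 5/19.
E[D | D < 4] = (5/19) / (4/19) = 5/4.

5/4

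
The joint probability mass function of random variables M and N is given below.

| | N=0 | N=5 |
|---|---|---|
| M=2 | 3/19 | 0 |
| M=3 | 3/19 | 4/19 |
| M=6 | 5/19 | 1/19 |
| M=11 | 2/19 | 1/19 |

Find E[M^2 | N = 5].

193/6

P(N = 5) = 6/19.
Σ M^2·P over the event = 9·(4/19) + 36·(1/19) + 121·(1/19) = 193/19.
E[M^2 | N = 5] = (193/19) / (6/19) = 193/6.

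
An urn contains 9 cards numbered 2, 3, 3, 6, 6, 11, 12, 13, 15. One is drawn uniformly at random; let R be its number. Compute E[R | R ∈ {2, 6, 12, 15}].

P(R ∈ {2, 6, 12, 15}) = 5/9.
Σ over the event: 2·1/9 + 6·2/9 + 12·1/9 + 15·1/9 = 41/9.
E[R | R ∈ {2, 6, 12, 15}] = (41/9) / (5/9) = 41/5.

41/5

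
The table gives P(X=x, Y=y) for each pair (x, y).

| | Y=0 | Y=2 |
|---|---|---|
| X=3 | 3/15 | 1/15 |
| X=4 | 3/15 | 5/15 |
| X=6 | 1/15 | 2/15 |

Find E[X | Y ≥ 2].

35/8

P(Y ≥ 2) = 8/15.
Σ X·P over the event = 3·(1/15) + 4·(5/15) + 6·(2/15) = 7/3.
E[X | Y ≥ 2] = (7/3) / (8/15) = 35/8.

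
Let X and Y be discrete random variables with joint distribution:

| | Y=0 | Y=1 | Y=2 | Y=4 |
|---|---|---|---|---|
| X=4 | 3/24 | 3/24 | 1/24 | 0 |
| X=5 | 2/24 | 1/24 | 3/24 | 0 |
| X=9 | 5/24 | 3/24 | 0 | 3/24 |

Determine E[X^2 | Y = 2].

91/4

P(Y = 2) = 1/6.
Summing X^2·P(X=x,Y=y) over the conditioning event gives 91/24.
E[X^2 | Y = 2] = (91/24) / (1/6) = 91/4.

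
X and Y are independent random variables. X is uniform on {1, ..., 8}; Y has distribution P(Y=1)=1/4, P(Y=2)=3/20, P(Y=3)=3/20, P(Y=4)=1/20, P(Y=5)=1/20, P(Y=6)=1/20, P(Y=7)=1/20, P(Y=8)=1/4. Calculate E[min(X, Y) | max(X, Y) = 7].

P(max(X, Y) = 7) = 21/160.
Summing min(X,Y)·P(x,y) over outcomes with max(X, Y) = 7 gives 63/160.
E[min(X, Y) | max(X, Y) = 7] = (63/160) / (21/160) = 3.

3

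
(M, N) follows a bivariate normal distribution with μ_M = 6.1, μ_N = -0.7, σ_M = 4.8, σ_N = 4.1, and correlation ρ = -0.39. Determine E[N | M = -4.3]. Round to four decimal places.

For a bivariate normal, E[N | M=x] = μ_N + ρ·(σ_N/σ_M)·(x − μ_M).
E[N | M=-4.3] = -0.7 + (-0.39)·(4.1/4.8)·(-4.3 − (6.1)) = -0.7 + (-0.333125)·(-10.4) = 2.7645.

2.7645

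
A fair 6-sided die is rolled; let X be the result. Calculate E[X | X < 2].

1

Given X < 2, X is equally likely to be any of {1}.
E[X | X < 2] = (1) / 1 = 1.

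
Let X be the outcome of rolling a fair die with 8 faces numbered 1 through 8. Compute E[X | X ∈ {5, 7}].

6

P(X ∈ {5, 7}) = 1/4.
Σ over the event: 5·1/8 + 7·1/8 = 3/2.
E[X | X ∈ {5, 7}] = (3/2) / (1/4) = 6.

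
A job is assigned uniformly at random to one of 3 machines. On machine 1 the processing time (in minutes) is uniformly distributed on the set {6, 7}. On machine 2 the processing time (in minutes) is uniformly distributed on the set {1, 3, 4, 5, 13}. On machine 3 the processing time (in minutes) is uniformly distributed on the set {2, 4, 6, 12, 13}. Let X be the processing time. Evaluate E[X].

E[X | machine 1] = (6+7)/2 = 13/2.
E[X | machine 2] = (1+3+4+5+13)/5 = 26/5.
E[X | machine 3] = (2+4+6+12+13)/5 = 37/5.
By the law of total expectation,
E[X] = (1/3)·(13/2) + (1/3)·(26/5) + (1/3)·(37/5) = 191/30.

191/30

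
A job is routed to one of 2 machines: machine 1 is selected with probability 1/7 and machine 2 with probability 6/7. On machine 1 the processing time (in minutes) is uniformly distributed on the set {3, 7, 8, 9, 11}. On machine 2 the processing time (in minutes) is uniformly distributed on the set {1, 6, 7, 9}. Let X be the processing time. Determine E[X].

421/70

E[X | machine 1] = (3+7+8+9+11)/5 = 38/5.
E[X | machine 2] = (1+6+7+9)/4 = 23/4.
E[X] = (1/7)·(38/5) + (6/7)·(23/4) = 421/70.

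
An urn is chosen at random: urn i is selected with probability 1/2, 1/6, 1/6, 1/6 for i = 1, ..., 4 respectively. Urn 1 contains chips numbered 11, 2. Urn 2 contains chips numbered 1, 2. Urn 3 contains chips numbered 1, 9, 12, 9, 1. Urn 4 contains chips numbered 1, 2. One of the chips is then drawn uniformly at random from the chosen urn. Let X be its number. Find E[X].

E[X | urn 1] = (11+2)/2 = 13/2.
E[X | urn 2] = (1+2)/2 = 3/2.
E[X | urn 3] = (1+9+12+9+1)/5 = 32/5.
E[X | urn 4] = (1+2)/2 = 3/2.
By the law of total expectation,
E[X] = (1/2)·(13/2) + (1/6)·(3/2) + (1/6)·(32/5) + (1/6)·(3/2) = 289/60.

289/60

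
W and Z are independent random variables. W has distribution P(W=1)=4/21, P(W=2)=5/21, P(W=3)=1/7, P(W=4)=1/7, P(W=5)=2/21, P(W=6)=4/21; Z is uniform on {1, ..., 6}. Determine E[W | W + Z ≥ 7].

P(W + Z ≥ 7) = 23/42.
Summing W·P(x,y) over outcomes with W + Z ≥ 7 gives 293/126.
E[W | W + Z ≥ 7] = (293/126) / (23/42) = 293/69.

293/69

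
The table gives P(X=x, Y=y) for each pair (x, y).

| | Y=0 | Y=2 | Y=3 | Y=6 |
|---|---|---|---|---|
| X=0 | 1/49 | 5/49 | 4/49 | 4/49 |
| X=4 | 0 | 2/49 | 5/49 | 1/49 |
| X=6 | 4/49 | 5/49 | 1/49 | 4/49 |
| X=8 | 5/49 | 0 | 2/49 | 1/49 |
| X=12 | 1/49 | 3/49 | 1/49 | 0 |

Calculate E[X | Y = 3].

P(Y = 3) = 13/49.
Σ X·P over the event = 0·(4/49) + 4·(5/49) + 6·(1/49) + 8·(2/49) + 12·(1/49) = 54/49.
E[X | Y = 3] = (54/49) / (13/49) = 54/13.

54/13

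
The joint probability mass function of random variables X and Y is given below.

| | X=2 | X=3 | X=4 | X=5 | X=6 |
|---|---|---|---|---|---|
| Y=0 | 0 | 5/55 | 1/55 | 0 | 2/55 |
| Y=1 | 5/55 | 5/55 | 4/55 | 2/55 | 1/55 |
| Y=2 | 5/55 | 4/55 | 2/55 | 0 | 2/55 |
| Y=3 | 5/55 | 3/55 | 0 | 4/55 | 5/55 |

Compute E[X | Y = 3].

69/17

P(Y = 3) = 17/55.
Σ X·P over the event = 2·(5/55) + 3·(3/55) + 5·(4/55) + 6·(5/55) = 69/55.
E[X | Y = 3] = (69/55) / (17/55) = 69/17.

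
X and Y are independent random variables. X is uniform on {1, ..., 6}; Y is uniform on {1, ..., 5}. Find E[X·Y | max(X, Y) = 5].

125/9

Outcomes with max(X, Y) = 5: (1,5), (2,5), (3,5), (4,5), (5,1), (5,2), (5,3), (5,4), (5,5), each with probability 1/30.
E[X·Y | max(X, Y) = 5] = (5 + 10 + 15 + 20 + 5 + 10 + 15 + 20 + 25) / 9 = 125/9.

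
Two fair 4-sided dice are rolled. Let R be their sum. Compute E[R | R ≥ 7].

22/3

P(R ≥ 7) = 3/16.
Σ over the event: 7·1/8 + 8·1/16 = 11/8.
E[R | R ≥ 7] = (11/8) / (3/16) = 22/3.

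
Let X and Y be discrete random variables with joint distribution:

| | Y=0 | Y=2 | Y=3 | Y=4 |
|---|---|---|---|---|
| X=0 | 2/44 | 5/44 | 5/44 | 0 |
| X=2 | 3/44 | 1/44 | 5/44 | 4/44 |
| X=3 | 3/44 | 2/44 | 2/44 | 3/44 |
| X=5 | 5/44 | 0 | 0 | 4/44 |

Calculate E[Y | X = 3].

11/5

P(X = 3) = 5/22.
Σ Y·P over the event = 0·(3/44) + 2·(2/44) + 3·(2/44) + 4·(3/44) = 1/2.
E[Y | X = 3] = (1/2) / (5/22) = 11/5.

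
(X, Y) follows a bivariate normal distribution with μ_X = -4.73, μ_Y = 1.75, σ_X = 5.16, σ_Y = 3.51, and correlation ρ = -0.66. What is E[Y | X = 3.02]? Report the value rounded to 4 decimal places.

-1.7294

For a bivariate normal, E[Y | X=x] = μ_Y + ρ·(σ_Y/σ_X)·(x − μ_X).
E[Y | X=3.02] = 1.75 + (-0.66)·(3.51/5.16)·(3.02 − (-4.73)) = 1.75 + (-0.44895)·(7.75) = -1.7294.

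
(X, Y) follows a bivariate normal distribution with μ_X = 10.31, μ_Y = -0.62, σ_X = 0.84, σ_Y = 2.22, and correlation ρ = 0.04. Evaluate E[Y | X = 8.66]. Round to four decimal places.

-0.7944

For a bivariate normal, E[Y | X=x] = μ_Y + ρ·(σ_Y/σ_X)·(x − μ_X).
E[Y | X=8.66] = -0.62 + (0.04)·(2.22/0.84)·(8.66 − (10.31)) = -0.62 + (0.10571)·(-1.65) = -0.7944.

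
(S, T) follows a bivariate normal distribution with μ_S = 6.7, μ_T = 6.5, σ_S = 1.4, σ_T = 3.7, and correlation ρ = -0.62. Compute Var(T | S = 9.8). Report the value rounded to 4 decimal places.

The conditional variance in a bivariate normal is σ_T²(1 − ρ²), independent of x.
Var(T | S=9.8) = (3.7)²·(1 − (-0.62)²) = 13.69·0.6156 = 8.4276.

8.4276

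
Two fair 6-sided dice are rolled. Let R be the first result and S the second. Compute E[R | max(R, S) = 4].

22/7

Outcomes with max(R, S) = 4: (1,4), (2,4), (3,4), (4,1), (4,2), (4,3), (4,4), each with probability 1/36.
E[R | max(R, S) = 4] = (1 + 2 + 3 + 4 + 4 + 4 + 4) / 7 = 22/7.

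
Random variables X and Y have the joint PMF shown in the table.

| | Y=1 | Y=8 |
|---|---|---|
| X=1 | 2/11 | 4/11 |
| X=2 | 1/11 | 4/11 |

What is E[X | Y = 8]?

3/2

P(Y = 8) = 8/11.
Σ X·P over the event = 1·(4/11) + 2·(4/11) = 12/11.
E[X | Y = 8] = (12/11) / (8/11) = 3/2.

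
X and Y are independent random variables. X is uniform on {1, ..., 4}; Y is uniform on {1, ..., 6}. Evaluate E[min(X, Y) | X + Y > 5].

37/14

P(X + Y > 5) = 7/12.
Summing min(X,Y)·P(x,y) over outcomes with X + Y > 5 gives 37/24.
E[min(X, Y) | X + Y > 5] = (37/24) / (7/12) = 37/14.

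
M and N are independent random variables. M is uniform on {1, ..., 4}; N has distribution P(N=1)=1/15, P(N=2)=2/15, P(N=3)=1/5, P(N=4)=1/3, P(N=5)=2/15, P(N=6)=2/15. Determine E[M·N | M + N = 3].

2

P(M + N = 3) = 1/20.
Summing MN·P(x,y) over outcomes with M + N = 3 gives 1/10.
E[M·N | M + N = 3] = (1/10) / (1/20) = 2.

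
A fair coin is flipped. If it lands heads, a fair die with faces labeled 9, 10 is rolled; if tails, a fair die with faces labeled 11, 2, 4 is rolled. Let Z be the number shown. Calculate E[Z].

E[Z | heads] = (9+10)/2 = 19/2.
E[Z | tails] = (11+2+4)/3 = 17/3.
By the law of total expectation,
E[Z] = (1/2)·(19/2) + (1/2)·(17/3) = 91/12.

91/12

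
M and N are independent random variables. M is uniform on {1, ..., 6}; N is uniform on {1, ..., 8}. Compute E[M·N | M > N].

P(M > N) = 5/16.
Summing MN·P(x,y) over outcomes with M > N gives 175/48.
E[M·N | M > N] = (175/48) / (5/16) = 35/3.

35/3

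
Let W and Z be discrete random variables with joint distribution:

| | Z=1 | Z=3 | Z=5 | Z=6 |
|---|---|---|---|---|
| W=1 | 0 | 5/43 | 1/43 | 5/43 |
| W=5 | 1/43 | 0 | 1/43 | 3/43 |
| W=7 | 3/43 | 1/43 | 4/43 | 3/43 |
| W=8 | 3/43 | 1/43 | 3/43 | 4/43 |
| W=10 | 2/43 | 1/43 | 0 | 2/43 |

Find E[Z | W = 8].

P(W = 8) = 11/43.
Σ Z·P over the event = 1·(3/43) + 3·(1/43) + 5·(3/43) + 6·(4/43) = 45/43.
E[Z | W = 8] = (45/43) / (11/43) = 45/11.

45/11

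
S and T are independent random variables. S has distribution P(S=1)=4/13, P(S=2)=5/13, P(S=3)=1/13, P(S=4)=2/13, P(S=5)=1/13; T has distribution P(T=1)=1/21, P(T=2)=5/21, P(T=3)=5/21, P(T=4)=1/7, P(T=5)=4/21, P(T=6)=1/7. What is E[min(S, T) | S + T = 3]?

1

P(S + T = 3) = 25/273.
Summing min(S,T)·P(x,y) over outcomes with S + T = 3 gives 25/273.
E[min(S, T) | S + T = 3] = (25/273) / (25/273) = 1.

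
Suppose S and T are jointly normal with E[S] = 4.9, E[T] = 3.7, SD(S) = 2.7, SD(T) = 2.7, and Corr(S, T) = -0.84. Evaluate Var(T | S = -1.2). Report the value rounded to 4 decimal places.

2.1462

Var(T | S=x) = (1 − ρ²)·σ_T².
Var(T | S=-1.2) = (2.7)²·(1 − (-0.84)²) = 7.29·0.2944 = 2.1462.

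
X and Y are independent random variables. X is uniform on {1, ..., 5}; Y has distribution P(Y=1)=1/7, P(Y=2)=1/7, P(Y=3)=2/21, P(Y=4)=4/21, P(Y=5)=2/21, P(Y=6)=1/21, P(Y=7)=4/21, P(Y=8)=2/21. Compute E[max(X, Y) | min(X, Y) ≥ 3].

256/45

P(min(X, Y) ≥ 3) = 3/7.
Summing max(X,Y)·P(x,y) over outcomes with min(X, Y) ≥ 3 gives 256/105.
E[max(X, Y) | min(X, Y) ≥ 3] = (256/105) / (3/7) = 256/45.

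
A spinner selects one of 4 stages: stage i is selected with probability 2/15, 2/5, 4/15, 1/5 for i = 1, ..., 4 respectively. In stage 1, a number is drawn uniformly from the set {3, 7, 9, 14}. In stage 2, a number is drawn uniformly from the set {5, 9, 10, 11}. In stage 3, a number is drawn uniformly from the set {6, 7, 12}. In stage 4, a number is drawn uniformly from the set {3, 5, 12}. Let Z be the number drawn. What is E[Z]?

E[Z | stage 1] = (3+7+9+14)/4 = 33/4.
E[Z | stage 2] = (5+9+10+11)/4 = 35/4.
E[Z | stage 3] = (6+7+12)/3 = 25/3.
E[Z | stage 4] = (3+5+12)/3 = 20/3.
By the law of total expectation,
E[Z] = (2/15)·(33/4) + (2/5)·(35/4) + (4/15)·(25/3) + (1/5)·(20/3) = 367/45.

367/45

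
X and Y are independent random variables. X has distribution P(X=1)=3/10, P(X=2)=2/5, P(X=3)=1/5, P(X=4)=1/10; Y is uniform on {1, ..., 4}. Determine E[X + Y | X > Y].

P(X > Y) = 11/40.
Summing (X+Y)·P(x,y) over outcomes with X > Y gives 6/5.
E[X + Y | X > Y] = (6/5) / (11/40) = 48/11.

48/11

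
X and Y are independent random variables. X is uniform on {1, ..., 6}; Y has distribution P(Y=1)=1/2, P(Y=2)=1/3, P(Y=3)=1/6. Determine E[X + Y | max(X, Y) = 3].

37/8

P(max(X, Y) = 3) = 2/9.
Summing (X+Y)·P(x,y) over outcomes with max(X, Y) = 3 gives 37/36.
E[X + Y | max(X, Y) = 3] = (37/36) / (2/9) = 37/8.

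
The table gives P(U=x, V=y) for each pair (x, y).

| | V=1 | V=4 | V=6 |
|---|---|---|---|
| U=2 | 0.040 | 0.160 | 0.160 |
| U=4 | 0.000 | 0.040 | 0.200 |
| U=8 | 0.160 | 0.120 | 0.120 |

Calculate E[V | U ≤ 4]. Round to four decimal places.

P(U ≤ 4) = 0.600.
Σ V·P over the event = 1·(0.040) + 4·(0.160) + 6·(0.160) + 4·(0.040) + 6·(0.200) = 3.000.
E[V | U ≤ 4] = (3.000) / (0.600) = 5.0000.

5.0000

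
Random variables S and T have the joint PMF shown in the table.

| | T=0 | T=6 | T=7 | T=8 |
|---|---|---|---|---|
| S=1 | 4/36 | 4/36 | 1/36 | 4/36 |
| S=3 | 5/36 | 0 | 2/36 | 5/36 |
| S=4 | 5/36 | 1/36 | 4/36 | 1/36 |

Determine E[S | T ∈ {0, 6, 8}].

P(T ∈ {0, 6, 8}) = 29/36.
Σ S·P over the event = 1·(4/36) + 1·(4/36) + 1·(4/36) + 3·(5/36) + 3·(5/36) + 4·(5/36) + 4·(1/36) + 4·(1/36) = 35/18.
E[S | T ∈ {0, 6, 8}] = (35/18) / (29/36) = 70/29.

70/29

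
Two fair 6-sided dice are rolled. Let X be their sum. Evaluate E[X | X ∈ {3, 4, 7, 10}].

45/7

P(X ∈ {3, 4, 7, 10}) = 7/18.
Σ over the event: 3·1/18 + 4·1/12 + 7·1/6 + 10·1/12 = 5/2.
E[X | X ∈ {3, 4, 7, 10}] = (5/2) / (7/18) = 45/7.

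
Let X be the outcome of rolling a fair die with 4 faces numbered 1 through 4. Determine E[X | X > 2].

7/2

Given X > 2, X is equally likely to be any of {3, 4}.
E[X | X > 2] = (3 + 4) / 2 = 7/2.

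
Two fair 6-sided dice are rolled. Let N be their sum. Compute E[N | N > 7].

28/3

P(N > 7) = 5/12.
Σ over the event: 8·5/36 + 9·1/9 + 10·1/12 + 11·1/18 + 12·1/36 = 35/9.
E[N | N > 7] = (35/9) / (5/12) = 28/3.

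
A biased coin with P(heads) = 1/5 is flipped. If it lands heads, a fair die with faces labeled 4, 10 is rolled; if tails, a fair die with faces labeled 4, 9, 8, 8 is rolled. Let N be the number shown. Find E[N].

36/5

E[N | heads] = (4+10)/2 = 7.
E[N | tails] = (4+9+8+8)/4 = 29/4.
E[N] = (1/5)·(7) + (4/5)·(29/4) = 36/5.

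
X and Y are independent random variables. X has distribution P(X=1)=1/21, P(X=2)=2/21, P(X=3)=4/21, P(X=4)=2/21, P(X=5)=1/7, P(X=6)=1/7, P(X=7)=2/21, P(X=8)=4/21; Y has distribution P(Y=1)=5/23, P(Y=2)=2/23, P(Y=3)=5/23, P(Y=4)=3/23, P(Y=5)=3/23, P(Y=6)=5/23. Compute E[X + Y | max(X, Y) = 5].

P(max(X, Y) = 5) = 27/161.
Summing (X+Y)·P(x,y) over outcomes with max(X, Y) = 5 gives 211/161.
E[X + Y | max(X, Y) = 5] = (211/161) / (27/161) = 211/27.

211/27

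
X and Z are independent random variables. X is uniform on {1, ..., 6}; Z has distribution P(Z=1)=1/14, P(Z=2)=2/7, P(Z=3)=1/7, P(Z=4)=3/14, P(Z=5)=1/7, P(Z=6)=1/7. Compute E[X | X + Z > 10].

17/3

P(X + Z > 10) = 1/14.
Summing X·P(x,y) over outcomes with X + Z > 10 gives 17/42.
E[X | X + Z > 10] = (17/42) / (1/14) = 17/3.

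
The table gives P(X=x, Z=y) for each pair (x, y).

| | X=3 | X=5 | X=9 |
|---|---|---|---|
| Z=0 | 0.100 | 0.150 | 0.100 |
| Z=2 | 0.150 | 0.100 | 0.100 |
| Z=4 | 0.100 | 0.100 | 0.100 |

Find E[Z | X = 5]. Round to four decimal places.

P(X = 5) = 0.350.
Σ Z·P over the event = 0·(0.150) + 2·(0.100) + 4·(0.100) = 0.600.
E[Z | X = 5] = (0.600) / (0.350) = 1.7143.

1.7143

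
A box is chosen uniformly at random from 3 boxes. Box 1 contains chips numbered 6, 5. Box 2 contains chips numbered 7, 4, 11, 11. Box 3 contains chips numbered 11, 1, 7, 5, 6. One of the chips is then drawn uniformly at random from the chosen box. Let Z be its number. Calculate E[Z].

E[Z | box 1] = (6+5)/2 = 11/2.
E[Z | box 2] = (7+4+11+11)/4 = 33/4.
E[Z | box 3] = (11+1+7+5+6)/5 = 6.
E[Z] = (1/3)·(11/2) + (1/3)·(33/4) + (1/3)·(6) = 79/12.

79/12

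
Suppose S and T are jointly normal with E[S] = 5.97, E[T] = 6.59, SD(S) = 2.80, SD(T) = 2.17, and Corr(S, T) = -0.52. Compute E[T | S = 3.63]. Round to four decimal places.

7.5330

The regression of T on S has slope ρ·σ_T/σ_S and passes through (μ_S, μ_T).
E[T | S=3.63] = 6.59 + (-0.52)·(2.17/2.80)·(3.63 − (5.97)) = 6.59 + (-0.403)·(-2.34) = 7.5330.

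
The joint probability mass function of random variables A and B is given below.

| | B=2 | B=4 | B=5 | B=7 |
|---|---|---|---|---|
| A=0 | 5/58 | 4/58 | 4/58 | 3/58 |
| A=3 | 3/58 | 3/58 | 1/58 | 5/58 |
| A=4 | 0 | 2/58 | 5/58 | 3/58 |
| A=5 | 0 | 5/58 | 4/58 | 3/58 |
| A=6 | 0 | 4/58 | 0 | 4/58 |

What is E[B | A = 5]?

P(A = 5) = 6/29.
Σ B·P over the event = 4·(5/58) + 5·(4/58) + 7·(3/58) = 61/58.
E[B | A = 5] = (61/58) / (6/29) = 61/12.

61/12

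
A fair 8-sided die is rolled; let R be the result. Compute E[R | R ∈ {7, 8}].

P(R ∈ {7, 8}) = 1/4.
Σ over the event: 7·1/8 + 8·1/8 = 15/8.
E[R | R ∈ {7, 8}] = (15/8) / (1/4) = 15/2.

15/2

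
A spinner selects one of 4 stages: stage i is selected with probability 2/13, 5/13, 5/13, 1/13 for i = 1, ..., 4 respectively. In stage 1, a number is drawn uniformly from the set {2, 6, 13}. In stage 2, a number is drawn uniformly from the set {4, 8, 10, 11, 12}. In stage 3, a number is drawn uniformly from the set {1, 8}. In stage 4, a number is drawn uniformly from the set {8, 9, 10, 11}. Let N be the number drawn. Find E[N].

7

E[N | stage 1] = (2+6+13)/3 = 7.
E[N | stage 2] = (4+8+10+11+12)/5 = 9.
E[N | stage 3] = (1+8)/2 = 9/2.
E[N | stage 4] = (8+9+10+11)/4 = 19/2.
E[N] = (2/13)·(7) + (5/13)·(9) + (5/13)·(9/2) + (1/13)·(19/2) = 7.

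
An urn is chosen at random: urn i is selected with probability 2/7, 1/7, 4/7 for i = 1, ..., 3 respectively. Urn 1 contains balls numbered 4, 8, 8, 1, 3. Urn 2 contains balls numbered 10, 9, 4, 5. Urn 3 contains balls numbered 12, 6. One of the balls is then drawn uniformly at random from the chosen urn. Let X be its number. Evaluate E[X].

263/35

E[X | urn 1] = (4+8+8+1+3)/5 = 24/5.
E[X | urn 2] = (10+9+4+5)/4 = 7.
E[X | urn 3] = (12+6)/2 = 9.
E[X] = (2/7)·(24/5) + (1/7)·(7) + (4/7)·(9) = 263/35.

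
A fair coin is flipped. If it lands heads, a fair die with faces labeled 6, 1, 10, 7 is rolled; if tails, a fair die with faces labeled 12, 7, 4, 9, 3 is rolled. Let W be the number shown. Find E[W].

13/2

E[W | heads] = (6+1+10+7)/4 = 6.
E[W | tails] = (12+7+4+9+3)/5 = 7.
By the law of total expectation,
E[W] = (1/2)·(6) + (1/2)·(7) = 13/2.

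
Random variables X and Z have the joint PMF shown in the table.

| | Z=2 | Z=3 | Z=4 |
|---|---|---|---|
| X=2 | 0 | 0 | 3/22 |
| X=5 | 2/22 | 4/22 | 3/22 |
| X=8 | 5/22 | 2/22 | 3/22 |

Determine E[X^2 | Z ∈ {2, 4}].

649/16

P(Z ∈ {2, 4}) = 8/11.
Σ X^2·P over the event = 4·(3/22) + 25·(2/22) + 25·(3/22) + 64·(5/22) + 64·(3/22) = 59/2.
E[X^2 | Z ∈ {2, 4}] = (59/2) / (8/11) = 649/16.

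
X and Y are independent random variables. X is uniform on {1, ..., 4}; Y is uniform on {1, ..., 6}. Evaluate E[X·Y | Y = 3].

P(Y = 3) = 1/6.
Summing XY·P(x,y) over outcomes with Y = 3 gives 5/4.
E[X·Y | Y = 3] = (5/4) / (1/6) = 15/2.

15/2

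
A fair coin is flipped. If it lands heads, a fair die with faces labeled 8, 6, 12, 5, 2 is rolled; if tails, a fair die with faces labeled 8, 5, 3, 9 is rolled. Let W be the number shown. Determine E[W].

E[W | heads] = (8+6+12+5+2)/5 = 33/5.
E[W | tails] = (8+5+3+9)/4 = 25/4.
By the law of total expectation,
E[W] = (1/2)·(33/5) + (1/2)·(25/4) = 257/40.

257/40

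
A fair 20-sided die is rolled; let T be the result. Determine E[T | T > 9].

15

Given T > 9, T is equally likely to be any of {10, 11, 12, 13, 14, 15, 16, 17, 18, 19, 20}.
E[T | T > 9] = (10 + 11 + 12 + 13 + 14 + 15 + 16 + 17 + 18 + 19 + 20) / 11 = 15.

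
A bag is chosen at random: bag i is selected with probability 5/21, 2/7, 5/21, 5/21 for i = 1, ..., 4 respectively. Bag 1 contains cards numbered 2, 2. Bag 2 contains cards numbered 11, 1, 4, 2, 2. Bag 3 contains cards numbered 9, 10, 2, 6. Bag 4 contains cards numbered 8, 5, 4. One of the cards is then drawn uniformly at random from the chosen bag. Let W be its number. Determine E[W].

E[W | bag 1] = (2+2)/2 = 2.
E[W | bag 2] = (11+1+4+2+2)/5 = 4.
E[W | bag 3] = (9+10+2+6)/4 = 27/4.
E[W | bag 4] = (8+5+4)/3 = 17/3.
By the law of total expectation,
E[W] = (5/21)·(2) + (2/7)·(4) + (5/21)·(27/4) + (5/21)·(17/3) = 1153/252.

1153/252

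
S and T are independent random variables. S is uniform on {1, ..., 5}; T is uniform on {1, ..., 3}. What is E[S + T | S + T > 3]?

67/12

P(S + T > 3) = 4/5.
Summing (S+T)·P(x,y) over outcomes with S + T > 3 gives 67/15.
E[S + T | S + T > 3] = (67/15) / (4/5) = 67/12.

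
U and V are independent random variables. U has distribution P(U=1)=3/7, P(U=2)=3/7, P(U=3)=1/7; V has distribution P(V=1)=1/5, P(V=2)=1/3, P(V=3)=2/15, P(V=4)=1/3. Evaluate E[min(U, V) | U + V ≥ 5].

P(U + V ≥ 5) = 16/35.
Summing min(U,V)·P(x,y) over outcomes with U + V ≥ 5 gives 88/105.
E[min(U, V) | U + V ≥ 5] = (88/105) / (16/35) = 11/6.

11/6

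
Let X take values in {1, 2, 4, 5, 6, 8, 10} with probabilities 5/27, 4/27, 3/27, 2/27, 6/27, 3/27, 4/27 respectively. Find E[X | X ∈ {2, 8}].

32/7

P(X ∈ {2, 8}) = 7/27.
Σ over the event: 2·4/27 + 8·1/9 = 32/27.
E[X | X ∈ {2, 8}] = (32/27) / (7/27) = 32/7.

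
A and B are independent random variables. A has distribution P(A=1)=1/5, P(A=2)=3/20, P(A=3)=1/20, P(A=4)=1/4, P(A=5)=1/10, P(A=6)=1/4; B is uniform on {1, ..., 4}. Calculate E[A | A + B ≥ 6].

P(A + B ≥ 6) = 3/5.
Summing A·P(x,y) over outcomes with A + B ≥ 6 gives 29/10.
E[A | A + B ≥ 6] = (29/10) / (3/5) = 29/6.

29/6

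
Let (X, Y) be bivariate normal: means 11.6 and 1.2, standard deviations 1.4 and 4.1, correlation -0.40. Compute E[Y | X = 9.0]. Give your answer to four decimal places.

4.2457

E[Y | X=x] = μ_Y + ρ(σ_Y/σ_X)(x − μ_X) for jointly normal variables.
E[Y | X=9.0] = 1.2 + (-0.40)·(4.1/1.4)·(9.0 − (11.6)) = 1.2 + (-1.17143)·(-2.6) = 4.2457.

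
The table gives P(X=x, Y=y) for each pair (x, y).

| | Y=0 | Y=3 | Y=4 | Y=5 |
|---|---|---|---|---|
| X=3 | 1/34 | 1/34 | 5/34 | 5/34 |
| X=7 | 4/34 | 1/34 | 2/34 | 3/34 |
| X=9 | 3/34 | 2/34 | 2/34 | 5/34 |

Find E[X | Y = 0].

P(Y = 0) = 4/17.
Summing X·P(X=x,Y=y) over the conditioning event gives 29/17.
E[X | Y = 0] = (29/17) / (4/17) = 29/4.

29/4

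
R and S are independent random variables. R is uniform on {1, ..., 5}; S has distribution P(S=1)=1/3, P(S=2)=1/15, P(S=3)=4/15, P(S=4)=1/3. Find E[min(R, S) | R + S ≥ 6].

110/39

P(R + S ≥ 6) = 13/25.
Summing min(R,S)·P(x,y) over outcomes with R + S ≥ 6 gives 22/15.
E[min(R, S) | R + S ≥ 6] = (22/15) / (13/25) = 110/39.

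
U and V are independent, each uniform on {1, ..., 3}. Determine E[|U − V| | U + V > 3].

1

P(U + V > 3) = 2/3.
Summing |U−V|·P(x,y) over outcomes with U + V > 3 gives 2/3.
E[|U − V| | U + V > 3] = (2/3) / (2/3) = 1.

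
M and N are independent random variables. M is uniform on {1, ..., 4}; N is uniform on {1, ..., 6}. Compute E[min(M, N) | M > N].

Outcomes with M > N: (2,1), (3,1), (3,2), (4,1), (4,2), (4,3), each with probability 1/24.
E[min(M, N) | M > N] = (1 + 1 + 2 + 1 + 2 + 3) / 6 = 5/3.

5/3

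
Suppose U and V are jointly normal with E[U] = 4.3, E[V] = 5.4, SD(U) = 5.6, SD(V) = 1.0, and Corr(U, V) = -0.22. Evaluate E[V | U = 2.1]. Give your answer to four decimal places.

E[V | U=x] = μ_V + ρ(σ_V/σ_U)(x − μ_U) for jointly normal variables.
E[V | U=2.1] = 5.4 + (-0.22)·(1.0/5.6)·(2.1 − (4.3)) = 5.4 + (-0.039286)·(-2.2) = 5.4864.

5.4864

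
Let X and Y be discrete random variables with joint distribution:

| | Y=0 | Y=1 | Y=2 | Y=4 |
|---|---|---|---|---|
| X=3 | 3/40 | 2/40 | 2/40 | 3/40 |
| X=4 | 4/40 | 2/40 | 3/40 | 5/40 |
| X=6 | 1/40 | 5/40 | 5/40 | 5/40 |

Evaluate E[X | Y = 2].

P(Y = 2) = 1/4.
Summing X·P(X=x,Y=y) over the conditioning event gives 6/5.
E[X | Y = 2] = (6/5) / (1/4) = 24/5.

24/5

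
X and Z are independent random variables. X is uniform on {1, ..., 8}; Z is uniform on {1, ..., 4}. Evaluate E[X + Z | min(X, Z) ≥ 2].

8

P(min(X, Z) ≥ 2) = 21/32.
Summing (X+Z)·P(x,y) over outcomes with min(X, Z) ≥ 2 gives 21/4.
E[X + Z | min(X, Z) ≥ 2] = (21/4) / (21/32) = 8.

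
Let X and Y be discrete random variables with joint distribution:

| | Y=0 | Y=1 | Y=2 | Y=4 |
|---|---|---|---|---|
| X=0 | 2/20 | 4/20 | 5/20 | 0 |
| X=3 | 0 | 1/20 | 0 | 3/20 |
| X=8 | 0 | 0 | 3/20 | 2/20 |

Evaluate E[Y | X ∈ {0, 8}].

P(X ∈ {0, 8}) = 4/5.
Σ Y·P over the event = 0·(2/20) + 1·(4/20) + 2·(5/20) + 2·(3/20) + 4·(2/20) = 7/5.
E[Y | X ∈ {0, 8}] = (7/5) / (4/5) = 7/4.

7/4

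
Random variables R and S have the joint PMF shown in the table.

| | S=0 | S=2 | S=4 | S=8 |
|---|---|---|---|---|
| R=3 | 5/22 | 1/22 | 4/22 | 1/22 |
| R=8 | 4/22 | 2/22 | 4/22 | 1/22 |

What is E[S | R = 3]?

26/11

P(R = 3) = 1/2.
Summing S·P(R=x,S=y) over the conditioning event gives 13/11.
E[S | R = 3] = (13/11) / (1/2) = 26/11.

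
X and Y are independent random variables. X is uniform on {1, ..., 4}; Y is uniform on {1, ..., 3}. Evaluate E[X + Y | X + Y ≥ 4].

46/9

Outcomes with X + Y ≥ 4: (1,3), (2,2), (2,3), (3,1), (3,2), (3,3), (4,1), (4,2), (4,3), each with probability 1/12.
E[X + Y | X + Y ≥ 4] = (4 + 4 + 5 + 4 + 5 + 6 + 5 + 6 + 7) / 9 = 46/9.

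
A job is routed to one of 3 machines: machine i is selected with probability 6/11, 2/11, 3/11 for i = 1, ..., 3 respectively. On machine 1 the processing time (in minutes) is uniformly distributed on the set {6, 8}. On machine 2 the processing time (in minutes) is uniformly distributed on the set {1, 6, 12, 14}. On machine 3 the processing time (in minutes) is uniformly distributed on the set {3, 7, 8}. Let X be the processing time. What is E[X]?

153/22

E[X | machine 1] = (6+8)/2 = 7.
E[X | machine 2] = (1+6+12+14)/4 = 33/4.
E[X | machine 3] = (3+7+8)/3 = 6.
E[X] = (6/11)·(7) + (2/11)·(33/4) + (3/11)·(6) = 153/22.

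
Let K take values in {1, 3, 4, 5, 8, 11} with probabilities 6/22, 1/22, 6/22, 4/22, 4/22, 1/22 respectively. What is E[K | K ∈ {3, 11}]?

7

P(K ∈ {3, 11}) = 1/11.
Σ over the event: 3·1/22 + 11·1/22 = 7/11.
E[K | K ∈ {3, 11}] = (7/11) / (1/11) = 7.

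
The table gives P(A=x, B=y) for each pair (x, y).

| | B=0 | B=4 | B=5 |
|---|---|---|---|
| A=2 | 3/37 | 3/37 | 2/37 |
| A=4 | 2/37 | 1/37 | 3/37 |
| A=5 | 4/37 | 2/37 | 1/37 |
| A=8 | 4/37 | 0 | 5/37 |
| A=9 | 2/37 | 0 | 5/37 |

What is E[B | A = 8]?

25/9

P(A = 8) = 9/37.
Σ B·P over the event = 0·(4/37) + 5·(5/37) = 25/37.
E[B | A = 8] = (25/37) / (9/37) = 25/9.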